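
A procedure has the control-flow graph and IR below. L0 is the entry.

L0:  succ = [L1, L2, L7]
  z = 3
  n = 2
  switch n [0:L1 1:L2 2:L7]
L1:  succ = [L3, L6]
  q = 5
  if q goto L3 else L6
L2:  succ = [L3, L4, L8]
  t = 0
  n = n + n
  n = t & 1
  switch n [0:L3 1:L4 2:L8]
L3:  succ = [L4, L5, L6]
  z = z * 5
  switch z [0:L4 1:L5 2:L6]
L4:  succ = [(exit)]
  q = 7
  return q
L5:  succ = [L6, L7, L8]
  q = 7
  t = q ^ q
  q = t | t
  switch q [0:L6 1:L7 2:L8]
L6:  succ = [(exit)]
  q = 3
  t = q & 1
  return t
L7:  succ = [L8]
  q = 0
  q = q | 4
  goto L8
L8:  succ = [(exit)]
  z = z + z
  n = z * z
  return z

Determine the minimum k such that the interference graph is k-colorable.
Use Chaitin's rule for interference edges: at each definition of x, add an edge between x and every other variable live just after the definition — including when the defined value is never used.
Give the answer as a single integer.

Answer: 3

Analysis:
def/use:
  L0: def={n,z} ue=∅
  L1: def={q} ue=∅
  L2: def={n,t} ue={n}
  L3: def={z} ue={z}
  L4: def={q} ue=∅
  L5: def={q,t} ue=∅
  L6: def={q,t} ue=∅
  L7: def={q} ue=∅
  L8: def={n,z} ue={z}

Live sets:
  L0 li=∅ lo={n,z}
  L1 li={z} lo={z}
  L2 li={n,z} lo={z}
  L3 li={z} lo={z}
  L4 li=∅ lo=∅
  L5 li={z} lo={z}
  L6 li=∅ lo=∅
  L7 li={z} lo={z}
  L8 li={z} lo=∅

Interference:
  n — {t,z}
  q — {z}
  t — {n,z}
  z — {n,q,t}

Registers:
  {n,t,z} pairwise interfere (3-clique) ⇒ χ ≥ 3
  assign n→R1 q→R1 t→R2 z→R0 — no edge inside a register ⇒ χ ≤ 3
  χ = 3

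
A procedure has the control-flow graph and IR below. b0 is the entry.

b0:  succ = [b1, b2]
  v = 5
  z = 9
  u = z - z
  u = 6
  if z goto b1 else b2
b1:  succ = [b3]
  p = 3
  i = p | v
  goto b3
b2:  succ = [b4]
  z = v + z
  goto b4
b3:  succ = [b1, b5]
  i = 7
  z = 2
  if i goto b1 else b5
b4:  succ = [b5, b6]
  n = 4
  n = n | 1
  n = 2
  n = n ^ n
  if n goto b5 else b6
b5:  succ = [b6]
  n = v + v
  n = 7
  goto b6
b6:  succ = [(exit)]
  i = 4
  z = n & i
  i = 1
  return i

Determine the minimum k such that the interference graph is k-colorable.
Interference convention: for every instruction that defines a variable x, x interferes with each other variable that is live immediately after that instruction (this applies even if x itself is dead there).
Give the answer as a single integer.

def/use:
  b0: {u,v,z} / ∅
  b1: {i,p} / {v}
  b2: {z} / {v,z}
  b3: {i,z} / ∅
  b4: {n} / ∅
  b5: {n} / {v}
  b6: {i,z} / {n}

Backward fixpoint:
  b0: in=∅ out={v,z}
  b1: in={v} out={v}
  b2: in={v,z} out={v}
  b3: in={v} out={v}
  b4: in={v} out={n,v}
  b5: in={v} out={n}
  b6: in={n} out=∅

Conflict graph:
  i↔{n,v,z}
  n↔{i,v}
  p↔{v}
  u↔{v,z}
  v↔{i,n,p,u,z}
  z↔{i,u,v}

Colouring:
  clique {i,n,v} ⇒ need ≥ 3
  assign i→c1 n→c2 p→c1 u→c1 v→c0 z→c2 — no edge inside a register ⇒ χ ≤ 3
  χ = 3

Answer: 3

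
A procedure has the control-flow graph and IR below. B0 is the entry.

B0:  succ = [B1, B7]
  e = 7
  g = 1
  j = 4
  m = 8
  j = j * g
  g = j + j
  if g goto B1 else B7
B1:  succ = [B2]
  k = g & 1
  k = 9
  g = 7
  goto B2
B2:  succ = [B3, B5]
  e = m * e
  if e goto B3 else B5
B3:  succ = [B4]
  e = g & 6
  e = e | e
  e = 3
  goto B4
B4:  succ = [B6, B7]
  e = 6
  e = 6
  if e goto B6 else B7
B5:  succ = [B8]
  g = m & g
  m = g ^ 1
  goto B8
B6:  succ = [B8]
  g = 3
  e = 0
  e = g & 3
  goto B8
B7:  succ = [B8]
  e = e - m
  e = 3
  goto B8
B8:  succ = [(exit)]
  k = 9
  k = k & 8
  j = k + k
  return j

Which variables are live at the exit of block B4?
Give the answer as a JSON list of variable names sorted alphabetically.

Answer: ["e", "m"]

Working:
Block summaries:
  B0: {e,g,j,m} / ∅
  B1: {g,k} / {g}
  B2: {e} / {e,m}
  B3: {e} / {g}
  B4: {e} / ∅
  B5: {g,m} / {g,m}
  B6: {e,g} / ∅
  B7: {e} / {e,m}
  B8: {j,k} / ∅

Liveness:
  live B0: ∅→{e,g,m}
  live B1: {e,g,m}→{e,g,m}
  live B2: {e,g,m}→{g,m}
  live B3: {g,m}→{m}
  live B4: {m}→{e,m}
  live B5: {g,m}→∅
  live B6: ∅→∅
  live B7: {e,m}→∅
  live B8: ∅→∅

live-out(B4) = ["e", "m"]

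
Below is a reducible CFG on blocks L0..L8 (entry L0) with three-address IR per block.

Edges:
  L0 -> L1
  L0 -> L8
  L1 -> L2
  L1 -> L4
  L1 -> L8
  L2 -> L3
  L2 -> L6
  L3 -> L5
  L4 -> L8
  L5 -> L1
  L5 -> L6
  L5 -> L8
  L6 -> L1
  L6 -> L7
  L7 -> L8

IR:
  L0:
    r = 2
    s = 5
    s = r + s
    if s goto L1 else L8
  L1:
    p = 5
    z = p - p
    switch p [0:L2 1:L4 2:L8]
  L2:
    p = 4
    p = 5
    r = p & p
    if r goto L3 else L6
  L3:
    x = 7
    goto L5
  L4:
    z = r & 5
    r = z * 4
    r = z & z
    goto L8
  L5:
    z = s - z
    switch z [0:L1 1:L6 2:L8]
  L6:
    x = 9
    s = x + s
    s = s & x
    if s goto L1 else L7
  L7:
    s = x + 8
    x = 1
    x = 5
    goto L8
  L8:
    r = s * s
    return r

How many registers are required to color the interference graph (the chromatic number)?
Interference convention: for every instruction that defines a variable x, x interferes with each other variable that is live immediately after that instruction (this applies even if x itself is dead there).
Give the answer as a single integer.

Answer: 4

Analysis:
def/use:
  L0 def {r,s} use ∅
  L1 def {p,z} use ∅
  L2 def {p,r} use ∅
  L3 def {x} use ∅
  L4 def {r,z} use {r}
  L5 def {z} use {s,z}
  L6 def {s,x} use {s}
  L7 def {s,x} use {x}
  L8 def {r} use {s}

Backward fixpoint:
  L0 li=∅ lo={r,s}
  L1 li={r,s} lo={r,s,z}
  L2 li={s,z} lo={r,s,z}
  L3 li={r,s,z} lo={r,s,z}
  L4 li={r,s} lo={s}
  L5 li={r,s,z} lo={r,s}
  L6 li={r,s} lo={r,s,x}
  L7 li={x} lo={s}
  L8 li={s} lo=∅

Interference:
  p — {r,s,z}
  r — {p,s,x,z}
  s — {p,r,x,z}
  x — {r,s,z}
  z — {p,r,s,x}

Colouring:
  lower bound: {p,r,s,z} mutually conflict ⇒ χ ≥ 4
  4-colouring: r0={r}  r1={s}  r2={z}  r3={p,x}
  χ = 4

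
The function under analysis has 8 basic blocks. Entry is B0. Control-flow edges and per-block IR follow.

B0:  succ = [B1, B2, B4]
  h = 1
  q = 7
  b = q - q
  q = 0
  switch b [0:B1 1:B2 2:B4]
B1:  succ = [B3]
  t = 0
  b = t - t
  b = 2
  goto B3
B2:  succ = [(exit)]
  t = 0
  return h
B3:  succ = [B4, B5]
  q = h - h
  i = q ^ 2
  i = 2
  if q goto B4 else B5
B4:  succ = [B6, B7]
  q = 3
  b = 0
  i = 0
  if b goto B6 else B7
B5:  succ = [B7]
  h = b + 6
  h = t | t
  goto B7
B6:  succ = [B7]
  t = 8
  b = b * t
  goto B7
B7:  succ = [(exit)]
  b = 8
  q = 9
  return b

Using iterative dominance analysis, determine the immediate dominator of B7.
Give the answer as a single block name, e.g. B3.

Answer: B0

Working:
idom tree: B1←B0 B2←B0 B3←B1 B4←B0 B5←B3 B6←B4 B7←B0
Dom∩ at merges:
  B4: preds {B0,B3}: {B0} ∩ {B0,B1,B3} = {B0}; idom=B0
  B7: preds {B4,B5,B6}: {B0,B4} ∩ {B0,B1,B3,B5} ∩ {B0,B4,B6} = {B0}; idom=B0

idom(B7) = B0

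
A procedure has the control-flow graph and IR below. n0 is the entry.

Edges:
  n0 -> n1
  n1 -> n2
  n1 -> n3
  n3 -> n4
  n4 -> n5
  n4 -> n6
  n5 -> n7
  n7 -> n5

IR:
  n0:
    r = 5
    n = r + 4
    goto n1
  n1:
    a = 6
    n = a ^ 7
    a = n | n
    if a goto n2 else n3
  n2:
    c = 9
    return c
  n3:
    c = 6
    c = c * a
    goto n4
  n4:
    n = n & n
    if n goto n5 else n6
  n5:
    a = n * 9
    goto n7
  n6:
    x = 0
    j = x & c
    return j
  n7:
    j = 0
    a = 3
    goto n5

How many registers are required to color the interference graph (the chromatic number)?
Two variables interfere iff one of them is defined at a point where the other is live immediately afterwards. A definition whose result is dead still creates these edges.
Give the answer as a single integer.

Block summaries:
  n0: def={n,r} ue=∅
  n1: def={a,n} ue=∅
  n2: def={c} ue=∅
  n3: def={c} ue={a}
  n4: def={n} ue={n}
  n5: def={a} ue={n}
  n6: def={j,x} ue={c}
  n7: def={a,j} ue=∅

Live sets:
  n0 li=∅ lo=∅
  n1 li=∅ lo={a,n}
  n2 li=∅ lo=∅
  n3 li={a,n} lo={c,n}
  n4 li={c,n} lo={c,n}
  n5 li={n} lo={n}
  n6 li={c} lo=∅
  n7 li={n} lo={n}

Conflict graph:
  a: {c,n}
  c: {a,n,x}
  j: {n}
  n: {a,c,j}
  r: ∅
  x: {c}

Chromatic number:
  {a,c,n} pairwise interfere (3-clique) ⇒ χ ≥ 3
  assign a→R2 c→R0 j→R0 n→R1 r→R0 x→R1 — no edge inside a register ⇒ χ ≤ 3
  χ = 3

Answer: 3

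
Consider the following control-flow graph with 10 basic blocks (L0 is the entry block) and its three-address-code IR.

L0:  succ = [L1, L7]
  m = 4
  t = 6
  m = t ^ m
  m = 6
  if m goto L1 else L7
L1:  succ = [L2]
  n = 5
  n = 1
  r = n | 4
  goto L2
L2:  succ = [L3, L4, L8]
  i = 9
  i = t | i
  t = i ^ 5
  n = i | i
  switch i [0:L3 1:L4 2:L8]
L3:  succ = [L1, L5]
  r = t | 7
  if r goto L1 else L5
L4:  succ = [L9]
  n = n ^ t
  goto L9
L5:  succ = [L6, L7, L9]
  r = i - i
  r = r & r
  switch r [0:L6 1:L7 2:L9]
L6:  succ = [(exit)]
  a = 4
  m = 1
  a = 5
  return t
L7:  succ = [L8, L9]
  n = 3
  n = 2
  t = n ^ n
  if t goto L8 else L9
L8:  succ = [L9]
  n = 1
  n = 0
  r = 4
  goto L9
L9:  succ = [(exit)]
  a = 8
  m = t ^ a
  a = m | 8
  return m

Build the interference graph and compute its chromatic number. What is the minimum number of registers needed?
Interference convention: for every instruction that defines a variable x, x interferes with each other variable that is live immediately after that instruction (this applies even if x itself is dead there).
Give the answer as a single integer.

Answer: 3

Working:
Per-block:
  L0: {m,t} / ∅
  L1: {n,r} / ∅
  L2: {i,n,t} / {t}
  L3: {r} / {t}
  L4: {n} / {n,t}
  L5: {r} / {i}
  L6: {a,m} / {t}
  L7: {n,t} / ∅
  L8: {n,r} / ∅
  L9: {a,m} / {t}

Liveness:
  L0 li=∅ lo={t}
  L1 li={t} lo={t}
  L2 li={t} lo={i,n,t}
  L3 li={i,t} lo={i,t}
  L4 li={n,t} lo={t}
  L5 li={i,t} lo={t}
  L6 li={t} lo=∅
  L7 li=∅ lo={t}
  L8 li={t} lo={t}
  L9 li={t} lo=∅

Interference:
  a — {m,t}
  i — {n,r,t}
  m — {a,t}
  n — {i,t}
  r — {i,t}
  t — {a,i,m,n,r}

Registers:
  {a,m,t} pairwise interfere (3-clique) ⇒ χ ≥ 3
  assign a→r1 i→r1 m→r2 n→r2 r→r2 t→r0 — no edge inside a register ⇒ χ ≤ 3
  χ = 3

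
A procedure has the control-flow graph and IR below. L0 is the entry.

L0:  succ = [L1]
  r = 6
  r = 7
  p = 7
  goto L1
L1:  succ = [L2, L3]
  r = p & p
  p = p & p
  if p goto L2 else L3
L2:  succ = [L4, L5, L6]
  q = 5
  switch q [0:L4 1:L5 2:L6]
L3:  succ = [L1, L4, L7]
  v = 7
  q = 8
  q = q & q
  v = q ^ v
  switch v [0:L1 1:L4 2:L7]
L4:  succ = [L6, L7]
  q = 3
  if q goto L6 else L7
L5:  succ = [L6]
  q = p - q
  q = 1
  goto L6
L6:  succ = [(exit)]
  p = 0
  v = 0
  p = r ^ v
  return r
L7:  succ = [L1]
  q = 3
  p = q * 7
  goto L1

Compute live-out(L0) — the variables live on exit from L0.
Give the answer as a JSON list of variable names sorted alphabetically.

Per-block:
  L0: def={p,r} ue=∅
  L1: def={p,r} ue={p}
  L2: def={q} ue=∅
  L3: def={q,v} ue=∅
  L4: def={q} ue=∅
  L5: def={q} ue={p,q}
  L6: def={p,v} ue={r}
  L7: def={p,q} ue=∅

Liveness:
  L0: in=∅ out={p}
  L1: in={p} out={p,r}
  L2: in={p,r} out={p,q,r}
  L3: in={p,r} out={p,r}
  L4: in={r} out={r}
  L5: in={p,q,r} out={r}
  L6: in={r} out=∅
  L7: in=∅ out={p}

live-out(L0) = ["p"]

Answer: ["p"]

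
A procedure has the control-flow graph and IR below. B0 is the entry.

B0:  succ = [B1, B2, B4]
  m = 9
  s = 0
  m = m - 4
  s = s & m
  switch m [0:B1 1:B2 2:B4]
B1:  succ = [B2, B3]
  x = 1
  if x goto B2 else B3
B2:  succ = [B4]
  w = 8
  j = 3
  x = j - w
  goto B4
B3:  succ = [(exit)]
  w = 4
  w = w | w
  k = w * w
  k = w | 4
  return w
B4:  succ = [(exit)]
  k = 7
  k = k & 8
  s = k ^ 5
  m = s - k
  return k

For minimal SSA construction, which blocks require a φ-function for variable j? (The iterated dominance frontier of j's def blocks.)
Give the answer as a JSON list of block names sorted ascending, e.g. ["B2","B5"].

idom tree: B1←B0 B2←B0 B3←B1 B4←B0
Join-block Dom:
  B2: preds {B0,B1}: {B0} ∩ {B0,B1} = {B0}; idom=B0
  B4: preds {B0,B2}: {B0} ∩ {B0,B2} = {B0}; idom=B0

DF walk-up:
  join B2 pred B0: · stop@B0
  join B2 pred B1: B1 stop@B0
  join B4 pred B0: · stop@B0
  join B4 pred B2: B2 stop@B0
  B0 → ∅
  B1 → {B2}
  B2 → {B4}
  B3 → ∅
  B4 → ∅

φ for j: defs {B2}
  DF⁺ = {B4}

Answer: ["B4"]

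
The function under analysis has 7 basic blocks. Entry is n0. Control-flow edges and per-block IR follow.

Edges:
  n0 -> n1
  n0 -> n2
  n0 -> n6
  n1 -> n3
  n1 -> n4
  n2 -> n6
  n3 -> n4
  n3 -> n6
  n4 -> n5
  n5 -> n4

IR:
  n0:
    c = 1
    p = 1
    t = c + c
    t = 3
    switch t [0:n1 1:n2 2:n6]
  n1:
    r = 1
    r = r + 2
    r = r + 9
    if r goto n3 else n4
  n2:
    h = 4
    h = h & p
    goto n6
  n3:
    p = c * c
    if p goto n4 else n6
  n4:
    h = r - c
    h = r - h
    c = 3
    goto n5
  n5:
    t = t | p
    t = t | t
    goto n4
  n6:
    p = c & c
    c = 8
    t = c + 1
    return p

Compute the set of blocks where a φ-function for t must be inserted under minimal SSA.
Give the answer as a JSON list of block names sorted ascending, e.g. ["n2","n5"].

Answer: ["n4"]

Analysis:
idom tree: n1←n0 n2←n0 n3←n1 n4←n1 n5←n4 n6←n0
Dom∩ at merges:
  n4: preds {n1,n3,n5}: {n0,n1} ∩ {n0,n1,n3} ∩ {n0,n1,n4,n5} = {n0,n1}; idom=n1
  n6: preds {n0,n2,n3}: {n0} ∩ {n0,n2} ∩ {n0,n1,n3} = {n0}; idom=n0

Frontier:
  n4←n1: walk · to n1
  n4←n3: walk n3 to n1
  n4←n5: walk n5→n4 to n1
  n6←n0: walk · to n0
  n6←n2: walk n2 to n0
  n6←n3: walk n3→n1 to n0
  DF(n0)=∅
  DF(n1)={n6}
  DF(n2)={n6}
  DF(n3)={n4,n6}
  DF(n4)={n4}
  DF(n5)={n4}
  DF(n6)=∅

φ for t: defs {n0,n5,n6}
  DF⁺ = {n4}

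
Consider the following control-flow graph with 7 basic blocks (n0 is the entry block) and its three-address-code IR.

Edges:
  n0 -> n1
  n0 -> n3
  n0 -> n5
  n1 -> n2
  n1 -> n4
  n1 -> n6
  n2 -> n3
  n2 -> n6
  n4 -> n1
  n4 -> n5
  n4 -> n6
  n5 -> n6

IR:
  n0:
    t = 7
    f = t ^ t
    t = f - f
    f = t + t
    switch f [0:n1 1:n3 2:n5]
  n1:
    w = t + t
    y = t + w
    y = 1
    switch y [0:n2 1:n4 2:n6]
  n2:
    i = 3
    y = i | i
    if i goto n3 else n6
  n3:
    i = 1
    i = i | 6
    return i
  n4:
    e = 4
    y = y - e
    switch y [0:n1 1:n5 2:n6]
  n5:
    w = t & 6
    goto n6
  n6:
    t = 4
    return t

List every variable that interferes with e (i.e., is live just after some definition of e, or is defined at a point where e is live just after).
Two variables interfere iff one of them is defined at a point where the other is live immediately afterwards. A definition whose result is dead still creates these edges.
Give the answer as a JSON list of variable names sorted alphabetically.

def/use:
  n0 def {f,t} use ∅
  n1 def {w,y} use {t}
  n2 def {i,y} use ∅
  n3 def {i} use ∅
  n4 def {e,y} use {y}
  n5 def {w} use {t}
  n6 def {t} use ∅

Backward fixpoint:
  n0: in=∅ out={t}
  n1: in={t} out={t,y}
  n2: in=∅ out=∅
  n3: in=∅ out=∅
  n4: in={t,y} out={t}
  n5: in={t} out=∅
  n6: in=∅ out=∅

Interference:
  e: {t,y}
  f: {t}
  i: {y}
  t: {e,f,w,y}
  w: {t}
  y: {e,i,t}

N(e) = ["t", "y"]

Answer: ["t", "y"]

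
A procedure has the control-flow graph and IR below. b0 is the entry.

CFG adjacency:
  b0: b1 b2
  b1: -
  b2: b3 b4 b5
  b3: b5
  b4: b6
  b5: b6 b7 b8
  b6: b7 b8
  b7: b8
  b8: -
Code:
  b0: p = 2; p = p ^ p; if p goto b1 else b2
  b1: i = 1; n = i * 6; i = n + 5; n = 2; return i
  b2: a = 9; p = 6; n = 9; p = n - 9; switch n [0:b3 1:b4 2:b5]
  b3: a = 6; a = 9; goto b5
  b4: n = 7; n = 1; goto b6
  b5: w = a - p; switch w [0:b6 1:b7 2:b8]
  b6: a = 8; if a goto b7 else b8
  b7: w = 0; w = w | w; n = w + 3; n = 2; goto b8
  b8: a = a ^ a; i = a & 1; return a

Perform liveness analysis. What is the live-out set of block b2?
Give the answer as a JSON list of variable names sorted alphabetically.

Answer: ["a", "p"]

Analysis:
Per-block:
  b0 def {p} use ∅
  b1 def {i,n} use ∅
  b2 def {a,n,p} use ∅
  b3 def {a} use ∅
  b4 def {n} use ∅
  b5 def {w} use {a,p}
  b6 def {a} use ∅
  b7 def {n,w} use ∅
  b8 def {a,i} use {a}

Liveness:
  b0 li=∅ lo=∅
  b1 li=∅ lo=∅
  b2 li=∅ lo={a,p}
  b3 li={p} lo={a,p}
  b4 li=∅ lo=∅
  b5 li={a,p} lo={a}
  b6 li=∅ lo={a}
  b7 li={a} lo={a}
  b8 li={a} lo=∅

live-out(b2) = ["a", "p"]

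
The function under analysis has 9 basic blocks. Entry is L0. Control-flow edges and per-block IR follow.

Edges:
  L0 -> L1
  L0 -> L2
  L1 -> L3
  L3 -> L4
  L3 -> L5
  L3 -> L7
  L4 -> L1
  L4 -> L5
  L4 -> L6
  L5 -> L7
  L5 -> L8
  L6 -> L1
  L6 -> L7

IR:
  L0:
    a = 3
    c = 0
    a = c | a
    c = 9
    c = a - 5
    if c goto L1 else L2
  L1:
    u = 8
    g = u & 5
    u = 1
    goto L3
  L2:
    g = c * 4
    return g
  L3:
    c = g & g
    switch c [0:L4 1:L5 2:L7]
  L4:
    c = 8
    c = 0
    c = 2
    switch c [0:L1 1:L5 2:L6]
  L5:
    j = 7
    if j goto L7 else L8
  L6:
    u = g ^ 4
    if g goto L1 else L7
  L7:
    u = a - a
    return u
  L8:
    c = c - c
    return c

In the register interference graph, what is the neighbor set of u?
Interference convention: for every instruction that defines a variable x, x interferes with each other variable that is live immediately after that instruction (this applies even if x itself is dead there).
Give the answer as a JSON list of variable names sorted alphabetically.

Answer: ["a", "g"]

Analysis:
Block summaries:
  L0: def={a,c} ue=∅
  L1: def={g,u} ue=∅
  L2: def={g} ue={c}
  L3: def={c} ue={g}
  L4: def={c} ue=∅
  L5: def={j} ue=∅
  L6: def={u} ue={g}
  L7: def={u} ue={a}
  L8: def={c} ue={c}

Live sets:
  live L0: ∅→{a,c}
  live L1: {a}→{a,g}
  live L2: {c}→∅
  live L3: {a,g}→{a,c,g}
  live L4: {a,g}→{a,c,g}
  live L5: {a,c}→{a,c}
  live L6: {a,g}→{a}
  live L7: {a}→∅
  live L8: {c}→∅

Interference:
  a: {c,g,j,u}
  c: {a,g,j}
  g: {a,c,u}
  j: {a,c}
  u: {a,g}

N(u) = ["a", "g"]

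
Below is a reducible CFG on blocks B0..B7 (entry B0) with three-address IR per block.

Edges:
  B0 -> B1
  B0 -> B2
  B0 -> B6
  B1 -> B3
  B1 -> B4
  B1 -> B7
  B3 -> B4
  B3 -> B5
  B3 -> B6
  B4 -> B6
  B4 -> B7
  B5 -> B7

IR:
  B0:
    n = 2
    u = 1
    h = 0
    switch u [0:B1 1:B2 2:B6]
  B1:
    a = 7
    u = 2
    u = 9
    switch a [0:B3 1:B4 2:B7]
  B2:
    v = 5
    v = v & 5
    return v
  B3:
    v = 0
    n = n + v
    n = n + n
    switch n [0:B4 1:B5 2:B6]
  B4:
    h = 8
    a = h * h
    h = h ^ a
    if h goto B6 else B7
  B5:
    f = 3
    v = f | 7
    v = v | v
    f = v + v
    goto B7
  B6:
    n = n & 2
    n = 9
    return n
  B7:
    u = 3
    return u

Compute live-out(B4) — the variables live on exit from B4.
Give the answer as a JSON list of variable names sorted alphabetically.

def/use:
  B0: def={h,n,u} ue=∅
  B1: def={a,u} ue=∅
  B2: def={v} ue=∅
  B3: def={n,v} ue={n}
  B4: def={a,h} ue=∅
  B5: def={f,v} ue=∅
  B6: def={n} ue={n}
  B7: def={u} ue=∅

Backward fixpoint:
  B0: in=∅ out={n}
  B1: in={n} out={n}
  B2: in=∅ out=∅
  B3: in={n} out={n}
  B4: in={n} out={n}
  B5: in=∅ out=∅
  B6: in={n} out=∅
  B7: in=∅ out=∅

live-out(B4) = ["n"]

Answer: ["n"]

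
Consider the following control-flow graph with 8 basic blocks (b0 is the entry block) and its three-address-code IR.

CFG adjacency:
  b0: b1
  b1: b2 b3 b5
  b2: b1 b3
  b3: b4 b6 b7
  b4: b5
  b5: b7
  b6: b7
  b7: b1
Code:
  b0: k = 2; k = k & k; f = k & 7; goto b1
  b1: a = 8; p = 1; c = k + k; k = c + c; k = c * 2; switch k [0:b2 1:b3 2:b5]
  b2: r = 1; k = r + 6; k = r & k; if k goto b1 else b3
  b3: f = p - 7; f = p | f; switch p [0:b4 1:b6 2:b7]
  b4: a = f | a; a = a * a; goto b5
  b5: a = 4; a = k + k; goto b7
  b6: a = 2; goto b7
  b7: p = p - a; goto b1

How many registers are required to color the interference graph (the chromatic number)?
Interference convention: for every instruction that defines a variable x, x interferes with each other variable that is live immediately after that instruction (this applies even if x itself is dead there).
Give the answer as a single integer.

Answer: 4

Analysis:
Per-block:
  b0: {f,k} / ∅
  b1: {a,c,k,p} / {k}
  b2: {k,r} / ∅
  b3: {f} / {p}
  b4: {a} / {a,f}
  b5: {a} / {k}
  b6: {a} / ∅
  b7: {p} / {a,p}

Liveness:
  live b0: ∅→{k}
  live b1: {k}→{a,k,p}
  live b2: {a,p}→{a,k,p}
  live b3: {a,k,p}→{a,f,k,p}
  live b4: {a,f,k,p}→{k,p}
  live b5: {k,p}→{a,k,p}
  live b6: {k,p}→{a,k,p}
  live b7: {a,k,p}→{k}

Interfere edges:
  a — {c,f,k,p,r}
  c — {a,k,p}
  f — {a,k,p}
  k — {a,c,f,p,r}
  p — {a,c,f,k,r}
  r — {a,k,p}

Chromatic number:
  clique {a,c,k,p} ⇒ need ≥ 4
  4-colouring: r0={a}  r1={k}  r2={p}  r3={c,f,r}
  χ = 4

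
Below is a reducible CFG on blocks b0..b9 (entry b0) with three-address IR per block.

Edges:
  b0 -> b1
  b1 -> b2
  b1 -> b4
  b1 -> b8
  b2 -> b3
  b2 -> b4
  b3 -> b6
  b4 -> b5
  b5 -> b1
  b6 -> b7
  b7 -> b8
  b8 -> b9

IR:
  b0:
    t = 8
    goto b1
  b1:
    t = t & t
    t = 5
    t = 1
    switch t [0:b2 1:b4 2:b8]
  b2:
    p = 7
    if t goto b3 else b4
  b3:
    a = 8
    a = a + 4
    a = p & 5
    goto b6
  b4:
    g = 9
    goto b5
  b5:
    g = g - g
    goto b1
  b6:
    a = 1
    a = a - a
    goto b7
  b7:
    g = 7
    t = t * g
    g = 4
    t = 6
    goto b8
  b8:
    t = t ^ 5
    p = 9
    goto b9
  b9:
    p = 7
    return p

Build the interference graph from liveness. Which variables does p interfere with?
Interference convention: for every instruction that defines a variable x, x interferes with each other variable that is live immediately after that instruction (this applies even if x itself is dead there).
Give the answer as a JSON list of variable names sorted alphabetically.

Block summaries:
  b0: def={t} ue=∅
  b1: def={t} ue={t}
  b2: def={p} ue={t}
  b3: def={a} ue={p}
  b4: def={g} ue=∅
  b5: def={g} ue={g}
  b6: def={a} ue=∅
  b7: def={g,t} ue={t}
  b8: def={p,t} ue={t}
  b9: def={p} ue=∅

Live sets:
  live b0: ∅→{t}
  live b1: {t}→{t}
  live b2: {t}→{p,t}
  live b3: {p,t}→{t}
  live b4: {t}→{g,t}
  live b5: {g,t}→{t}
  live b6: {t}→{t}
  live b7: {t}→{t}
  live b8: {t}→∅
  live b9: ∅→∅

Conflict graph:
  a: {p,t}
  g: {t}
  p: {a,t}
  t: {a,g,p}

N(p) = ["a", "t"]

Answer: ["a", "t"]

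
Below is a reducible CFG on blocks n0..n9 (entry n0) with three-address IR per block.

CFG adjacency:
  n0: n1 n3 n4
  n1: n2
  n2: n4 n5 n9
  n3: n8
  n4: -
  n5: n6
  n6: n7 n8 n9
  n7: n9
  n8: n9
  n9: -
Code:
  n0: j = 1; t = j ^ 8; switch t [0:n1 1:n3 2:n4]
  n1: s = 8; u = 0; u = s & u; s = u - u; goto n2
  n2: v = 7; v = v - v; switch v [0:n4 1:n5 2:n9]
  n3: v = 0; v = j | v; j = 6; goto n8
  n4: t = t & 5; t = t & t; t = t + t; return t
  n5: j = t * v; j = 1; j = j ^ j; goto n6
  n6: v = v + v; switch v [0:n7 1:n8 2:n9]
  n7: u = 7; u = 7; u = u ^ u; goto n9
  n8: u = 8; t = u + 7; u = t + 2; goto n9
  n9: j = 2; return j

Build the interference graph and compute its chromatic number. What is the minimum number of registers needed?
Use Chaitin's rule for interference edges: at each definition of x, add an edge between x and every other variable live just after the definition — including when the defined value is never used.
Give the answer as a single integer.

Answer: 3

Working:
Block summaries:
  n0: def={j,t} ue=∅
  n1: def={s,u} ue=∅
  n2: def={v} ue=∅
  n3: def={j,v} ue={j}
  n4: def={t} ue={t}
  n5: def={j} ue={t,v}
  n6: def={v} ue={v}
  n7: def={u} ue=∅
  n8: def={t,u} ue=∅
  n9: def={j} ue=∅

Liveness:
  n0 li=∅ lo={j,t}
  n1 li={t} lo={t}
  n2 li={t} lo={t,v}
  n3 li={j} lo=∅
  n4 li={t} lo=∅
  n5 li={t,v} lo={v}
  n6 li={v} lo=∅
  n7 li=∅ lo=∅
  n8 li=∅ lo=∅
  n9 li=∅ lo=∅

Conflict graph:
  j: {t,v}
  s: {t,u}
  t: {j,s,u,v}
  u: {s,t}
  v: {j,t}

Colouring:
  lower bound: {j,t,v} mutually conflict ⇒ χ ≥ 3
  3-colouring: c0={t}  c1={j,s}  c2={u,v}
  χ = 3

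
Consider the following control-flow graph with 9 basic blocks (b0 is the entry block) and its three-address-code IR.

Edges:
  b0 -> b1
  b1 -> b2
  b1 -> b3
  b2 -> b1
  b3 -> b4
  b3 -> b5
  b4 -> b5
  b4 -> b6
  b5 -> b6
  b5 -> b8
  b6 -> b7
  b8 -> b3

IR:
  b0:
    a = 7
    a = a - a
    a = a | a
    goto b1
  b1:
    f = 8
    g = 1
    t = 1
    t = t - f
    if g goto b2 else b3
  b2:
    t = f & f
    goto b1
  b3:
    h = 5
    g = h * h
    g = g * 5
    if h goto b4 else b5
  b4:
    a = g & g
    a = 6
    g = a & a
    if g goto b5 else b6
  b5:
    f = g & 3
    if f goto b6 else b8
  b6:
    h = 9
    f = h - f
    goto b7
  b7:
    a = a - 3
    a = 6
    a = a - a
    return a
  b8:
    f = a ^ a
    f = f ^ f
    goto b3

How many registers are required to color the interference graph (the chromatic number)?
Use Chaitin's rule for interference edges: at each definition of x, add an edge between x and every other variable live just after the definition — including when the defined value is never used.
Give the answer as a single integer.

def/use:
  b0: def={a} ue=∅
  b1: def={f,g,t} ue=∅
  b2: def={t} ue={f}
  b3: def={g,h} ue=∅
  b4: def={a,g} ue={g}
  b5: def={f} ue={g}
  b6: def={f,h} ue={f}
  b7: def={a} ue={a}
  b8: def={f} ue={a}

Live sets:
  b0: in=∅ out={a}
  b1: in={a} out={a,f}
  b2: in={a,f} out={a}
  b3: in={a,f} out={a,f,g}
  b4: in={f,g} out={a,f,g}
  b5: in={a,g} out={a,f}
  b6: in={a,f} out={a}
  b7: in={a} out=∅
  b8: in={a} out={a,f}

Interference:
  a — {f,g,h,t}
  f — {a,g,h,t}
  g — {a,f,h,t}
  h — {a,f,g}
  t — {a,f,g}

Registers:
  lower bound: {a,f,g,h} mutually conflict ⇒ χ ≥ 4
  4-colouring: R0={a}  R1={f}  R2={g}  R3={h,t}
  χ = 4

Answer: 4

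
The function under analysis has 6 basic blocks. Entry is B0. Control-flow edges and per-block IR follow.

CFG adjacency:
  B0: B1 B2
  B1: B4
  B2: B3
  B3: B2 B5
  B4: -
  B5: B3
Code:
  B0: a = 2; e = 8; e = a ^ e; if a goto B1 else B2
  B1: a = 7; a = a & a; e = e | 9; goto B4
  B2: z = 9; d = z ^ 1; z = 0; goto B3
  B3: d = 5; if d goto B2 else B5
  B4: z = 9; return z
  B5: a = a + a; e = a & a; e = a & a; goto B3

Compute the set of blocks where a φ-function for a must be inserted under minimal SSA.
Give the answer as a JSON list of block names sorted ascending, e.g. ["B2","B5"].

idom tree: B1←B0 B2←B0 B3←B2 B4←B1 B5←B3
Dom at joins:
  B2: preds {B0,B3}: {B0} ∩ {B0,B2,B3} = {B0}; idom=B0
  B3: preds {B2,B5}: {B0,B2} ∩ {B0,B2,B3,B5} = {B0,B2}; idom=B2

DF derivation:
  join B2 pred B0: · stop@B0
  join B2 pred B3: B3→B2 stop@B0
  join B3 pred B2: · stop@B2
  join B3 pred B5: B5→B3 stop@B2
  B0: DF=∅
  B1: DF=∅
  B2: DF={B2}
  B3: DF={B2,B3}
  B4: DF=∅
  B5: DF={B3}

φ for a: defs {B0,B1,B5}
  DF⁺ = {B2,B3}

Answer: ["B2", "B3"]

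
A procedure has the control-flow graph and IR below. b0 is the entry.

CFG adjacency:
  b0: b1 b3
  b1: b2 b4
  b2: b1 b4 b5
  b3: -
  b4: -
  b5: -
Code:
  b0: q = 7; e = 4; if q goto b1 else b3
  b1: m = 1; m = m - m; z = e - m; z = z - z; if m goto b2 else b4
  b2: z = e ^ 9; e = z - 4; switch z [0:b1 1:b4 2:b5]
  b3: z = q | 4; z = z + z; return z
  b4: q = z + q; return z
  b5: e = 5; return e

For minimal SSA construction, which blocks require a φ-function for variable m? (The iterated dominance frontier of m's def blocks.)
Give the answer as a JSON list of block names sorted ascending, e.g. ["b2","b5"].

Answer: ["b1"]

Derivation:
idom tree: b1←b0 b2←b1 b3←b0 b4←b1 b5←b2
Dom at joins:
  b1: preds {b0,b2}: {b0} ∩ {b0,b1,b2} = {b0}; idom=b0
  b4: preds {b1,b2}: {b0,b1} ∩ {b0,b1,b2} = {b0,b1}; idom=b1

DF derivation:
  join b1 pred b0: · stop@b0
  join b1 pred b2: b2→b1 stop@b0
  join b4 pred b1: · stop@b1
  join b4 pred b2: b2 stop@b1
  b0 → ∅
  b1 → {b1}
  b2 → {b1,b4}
  b3 → ∅
  b4 → ∅
  b5 → ∅

φ for m: defs {b1}
  DF⁺ = {b1}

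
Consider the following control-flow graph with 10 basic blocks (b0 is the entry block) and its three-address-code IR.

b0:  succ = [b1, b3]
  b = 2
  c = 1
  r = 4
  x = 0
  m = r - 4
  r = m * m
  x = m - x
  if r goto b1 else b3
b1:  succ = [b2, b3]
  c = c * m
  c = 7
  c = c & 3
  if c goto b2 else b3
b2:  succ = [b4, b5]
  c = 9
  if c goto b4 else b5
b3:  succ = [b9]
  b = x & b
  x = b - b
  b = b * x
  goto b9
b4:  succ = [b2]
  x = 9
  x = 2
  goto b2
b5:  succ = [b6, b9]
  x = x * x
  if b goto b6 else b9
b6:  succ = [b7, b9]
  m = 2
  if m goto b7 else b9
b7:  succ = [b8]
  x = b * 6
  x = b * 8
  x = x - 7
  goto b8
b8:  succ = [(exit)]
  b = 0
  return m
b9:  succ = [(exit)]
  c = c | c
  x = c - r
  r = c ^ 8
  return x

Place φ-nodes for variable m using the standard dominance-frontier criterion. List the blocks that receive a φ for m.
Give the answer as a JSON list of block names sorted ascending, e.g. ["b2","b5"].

Answer: ["b9"]

Derivation:
idom tree: b1←b0 b2←b1 b3←b0 b4←b2 b5←b2 b6←b5 b7←b6 b8←b7 b9←b0
Dom at joins:
  b2: preds {b1,b4}: {b0,b1} ∩ {b0,b1,b2,b4} = {b0,b1}; idom=b1
  b3: preds {b0,b1}: {b0} ∩ {b0,b1} = {b0}; idom=b0
  b9: preds {b3,b5,b6}: {b0,b3} ∩ {b0,b1,b2,b5} ∩ {b0,b1,b2,b5,b6} = {b0}; idom=b0

Frontier:
  b2←b1: walk · to b1
  b2←b4: walk b4→b2 to b1
  b3←b0: walk · to b0
  b3←b1: walk b1 to b0
  b9←b3: walk b3 to b0
  b9←b5: walk b5→b2→b1 to b0
  b9←b6: walk b6→b5→b2→b1 to b0
  b0 → ∅
  b1 → {b3,b9}
  b2 → {b2,b9}
  b3 → {b9}
  b4 → {b2}
  b5 → {b9}
  b6 → {b9}
  b7 → ∅
  b8 → ∅
  b9 → ∅

φ for m: defs {b0,b6}
  DF⁺ = {b9}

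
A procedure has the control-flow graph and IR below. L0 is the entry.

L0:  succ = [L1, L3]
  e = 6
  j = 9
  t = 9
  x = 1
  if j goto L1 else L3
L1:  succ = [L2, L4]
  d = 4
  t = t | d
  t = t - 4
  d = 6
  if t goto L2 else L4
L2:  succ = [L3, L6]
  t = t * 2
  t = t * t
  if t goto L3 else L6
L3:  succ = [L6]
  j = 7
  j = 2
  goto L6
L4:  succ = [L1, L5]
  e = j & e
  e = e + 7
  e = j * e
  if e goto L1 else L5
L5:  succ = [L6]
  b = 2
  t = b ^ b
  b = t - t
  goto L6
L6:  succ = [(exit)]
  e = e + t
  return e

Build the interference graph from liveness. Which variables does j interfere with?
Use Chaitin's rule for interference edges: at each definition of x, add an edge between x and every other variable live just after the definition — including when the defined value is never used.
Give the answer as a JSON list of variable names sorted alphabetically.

Per-block:
  L0 def {e,j,t,x} use ∅
  L1 def {d,t} use {t}
  L2 def {t} use {t}
  L3 def {j} use ∅
  L4 def {e} use {e,j}
  L5 def {b,t} use ∅
  L6 def {e} use {e,t}

Backward fixpoint:
  L0 li=∅ lo={e,j,t}
  L1 li={e,j,t} lo={e,j,t}
  L2 li={e,t} lo={e,t}
  L3 li={e,t} lo={e,t}
  L4 li={e,j,t} lo={e,j,t}
  L5 li={e} lo={e,t}
  L6 li={e,t} lo=∅

Conflict graph:
  b↔{e,t}
  d↔{e,j,t}
  e↔{b,d,j,t,x}
  j↔{d,e,t,x}
  t↔{b,d,e,j,x}
  x↔{e,j,t}

N(j) = ["d", "e", "t", "x"]

Answer: ["d", "e", "t", "x"]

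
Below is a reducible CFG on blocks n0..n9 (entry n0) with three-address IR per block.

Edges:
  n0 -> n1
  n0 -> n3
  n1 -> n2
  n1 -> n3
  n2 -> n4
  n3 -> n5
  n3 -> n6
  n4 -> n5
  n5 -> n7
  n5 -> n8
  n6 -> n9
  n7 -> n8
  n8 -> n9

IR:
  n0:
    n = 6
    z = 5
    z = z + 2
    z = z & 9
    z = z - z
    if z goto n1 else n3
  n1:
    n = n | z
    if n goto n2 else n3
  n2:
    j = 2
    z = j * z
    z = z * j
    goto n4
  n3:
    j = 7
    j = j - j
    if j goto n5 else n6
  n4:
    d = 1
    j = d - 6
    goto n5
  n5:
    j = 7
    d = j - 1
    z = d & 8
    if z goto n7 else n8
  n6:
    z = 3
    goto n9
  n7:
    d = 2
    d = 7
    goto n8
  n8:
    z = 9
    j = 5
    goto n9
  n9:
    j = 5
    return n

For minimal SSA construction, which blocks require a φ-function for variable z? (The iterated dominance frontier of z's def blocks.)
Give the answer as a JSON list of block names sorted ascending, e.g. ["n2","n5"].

Answer: ["n5", "n9"]

Derivation:
idom tree: n1←n0 n2←n1 n3←n0 n4←n2 n5←n0 n6←n3 n7←n5 n8←n5 n9←n0
Dom at joins:
  n3: preds {n0,n1}: {n0} ∩ {n0,n1} = {n0}; idom=n0
  n5: preds {n3,n4}: {n0,n3} ∩ {n0,n1,n2,n4} = {n0}; idom=n0
  n8: preds {n5,n7}: {n0,n5} ∩ {n0,n5,n7} = {n0,n5}; idom=n5
  n9: preds {n6,n8}: {n0,n3,n6} ∩ {n0,n5,n8} = {n0}; idom=n0

DF walk-up:
  n3←n0: walk · to n0
  n3←n1: walk n1 to n0
  n5←n3: walk n3 to n0
  n5←n4: walk n4→n2→n1 to n0
  n8←n5: walk · to n5
  n8←n7: walk n7 to n5
  n9←n6: walk n6→n3 to n0
  n9←n8: walk n8→n5 to n0
  DF(n0)=∅
  DF(n1)={n3,n5}
  DF(n2)={n5}
  DF(n3)={n5,n9}
  DF(n4)={n5}
  DF(n5)={n9}
  DF(n6)={n9}
  DF(n7)={n8}
  DF(n8)={n9}
  DF(n9)=∅

φ for z: defs {n0,n2,n5,n6,n8}
  DF⁺ = {n5,n9}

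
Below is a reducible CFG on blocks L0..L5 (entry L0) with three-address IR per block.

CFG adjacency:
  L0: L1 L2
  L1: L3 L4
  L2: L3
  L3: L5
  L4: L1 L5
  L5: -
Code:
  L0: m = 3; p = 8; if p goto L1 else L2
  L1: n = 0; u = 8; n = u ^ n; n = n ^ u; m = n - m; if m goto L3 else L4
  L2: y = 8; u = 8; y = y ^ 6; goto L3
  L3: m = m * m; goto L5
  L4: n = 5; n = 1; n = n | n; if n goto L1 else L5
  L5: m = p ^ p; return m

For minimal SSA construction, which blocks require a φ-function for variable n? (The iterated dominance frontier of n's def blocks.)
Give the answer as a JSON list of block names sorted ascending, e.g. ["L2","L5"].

idom tree: L1←L0 L2←L0 L3←L0 L4←L1 L5←L0
Dom at joins:
  L1: preds {L0,L4}: {L0} ∩ {L0,L1,L4} = {L0}; idom=L0
  L3: preds {L1,L2}: {L0,L1} ∩ {L0,L2} = {L0}; idom=L0
  L5: preds {L3,L4}: {L0,L3} ∩ {L0,L1,L4} = {L0}; idom=L0

DF derivation:
  L1←L0: walk · to L0
  L1←L4: walk L4→L1 to L0
  L3←L1: walk L1 to L0
  L3←L2: walk L2 to L0
  L5←L3: walk L3 to L0
  L5←L4: walk L4→L1 to L0
  L0: DF=∅
  L1: DF={L1,L3,L5}
  L2: DF={L3}
  L3: DF={L5}
  L4: DF={L1,L5}
  L5: DF=∅

φ for n: defs {L1,L4}
  DF⁺ = {L1,L3,L5}

Answer: ["L1", "L3", "L5"]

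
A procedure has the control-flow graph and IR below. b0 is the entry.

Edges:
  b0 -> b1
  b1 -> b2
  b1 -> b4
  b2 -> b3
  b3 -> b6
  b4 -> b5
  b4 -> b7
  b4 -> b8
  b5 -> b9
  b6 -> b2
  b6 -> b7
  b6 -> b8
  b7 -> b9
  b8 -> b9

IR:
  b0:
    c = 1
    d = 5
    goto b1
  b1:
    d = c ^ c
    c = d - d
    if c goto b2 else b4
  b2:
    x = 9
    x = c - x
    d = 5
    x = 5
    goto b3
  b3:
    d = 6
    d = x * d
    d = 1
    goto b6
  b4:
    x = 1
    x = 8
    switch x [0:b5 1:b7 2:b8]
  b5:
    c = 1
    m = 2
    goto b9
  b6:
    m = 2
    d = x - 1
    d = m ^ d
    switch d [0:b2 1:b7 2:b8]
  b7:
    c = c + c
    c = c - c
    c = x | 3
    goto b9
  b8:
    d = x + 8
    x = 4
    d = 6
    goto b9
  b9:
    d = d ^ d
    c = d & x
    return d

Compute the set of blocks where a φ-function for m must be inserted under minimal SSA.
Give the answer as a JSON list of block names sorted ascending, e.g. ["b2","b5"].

Answer: ["b2", "b7", "b8", "b9"]

Derivation:
idom tree: b1←b0 b2←b1 b3←b2 b4←b1 b5←b4 b6←b3 b7←b1 b8←b1 b9←b1
Dom∩ at merges:
  b2: preds {b1,b6}: {b0,b1} ∩ {b0,b1,b2,b3,b6} = {b0,b1}; idom=b1
  b7: preds {b4,b6}: {b0,b1,b4} ∩ {b0,b1,b2,b3,b6} = {b0,b1}; idom=b1
  b8: preds {b4,b6}: {b0,b1,b4} ∩ {b0,b1,b2,b3,b6} = {b0,b1}; idom=b1
  b9: preds {b5,b7,b8}: {b0,b1,b4,b5} ∩ {b0,b1,b7} ∩ {b0,b1,b8} = {b0,b1}; idom=b1

Frontier:
  b2←b1: walk · to b1
  b2←b6: walk b6→b3→b2 to b1
  b7←b4: walk b4 to b1
  b7←b6: walk b6→b3→b2 to b1
  b8←b4: walk b4 to b1
  b8←b6: walk b6→b3→b2 to b1
  b9←b5: walk b5→b4 to b1
  b9←b7: walk b7 to b1
  b9←b8: walk b8 to b1
  b0 → ∅
  b1 → ∅
  b2 → {b2,b7,b8}
  b3 → {b2,b7,b8}
  b4 → {b7,b8,b9}
  b5 → {b9}
  b6 → {b2,b7,b8}
  b7 → {b9}
  b8 → {b9}
  b9 → ∅

φ for m: defs {b5,b6}
  DF⁺ = {b2,b7,b8,b9}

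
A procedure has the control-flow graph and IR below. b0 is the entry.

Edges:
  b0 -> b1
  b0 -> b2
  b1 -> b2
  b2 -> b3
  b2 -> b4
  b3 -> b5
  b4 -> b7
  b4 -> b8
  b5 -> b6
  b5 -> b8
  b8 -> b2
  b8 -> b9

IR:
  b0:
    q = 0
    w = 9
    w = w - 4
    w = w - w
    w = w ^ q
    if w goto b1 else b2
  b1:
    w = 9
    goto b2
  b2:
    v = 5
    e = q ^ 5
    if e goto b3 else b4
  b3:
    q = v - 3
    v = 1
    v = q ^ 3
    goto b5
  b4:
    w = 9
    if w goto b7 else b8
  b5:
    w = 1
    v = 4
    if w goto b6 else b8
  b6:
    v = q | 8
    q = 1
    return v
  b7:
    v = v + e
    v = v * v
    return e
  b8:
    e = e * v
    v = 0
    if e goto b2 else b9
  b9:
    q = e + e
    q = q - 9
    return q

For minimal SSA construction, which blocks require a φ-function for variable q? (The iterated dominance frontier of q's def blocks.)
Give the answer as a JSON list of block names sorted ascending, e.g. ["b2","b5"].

Answer: ["b2", "b8"]

Working:
idom tree: b1←b0 b2←b0 b3←b2 b4←b2 b5←b3 b6←b5 b7←b4 b8←b2 b9←b8
Dom∩ at merges:
  b2: preds {b0,b1,b8}: {b0} ∩ {b0,b1} ∩ {b0,b2,b8} = {b0}; idom=b0
  b8: preds {b4,b5}: {b0,b2,b4} ∩ {b0,b2,b3,b5} = {b0,b2}; idom=b2

DF walk-up:
  join b2 pred b0: · stop@b0
  join b2 pred b1: b1 stop@b0
  join b2 pred b8: b8→b2 stop@b0
  join b8 pred b4: b4 stop@b2
  join b8 pred b5: b5→b3 stop@b2
  b0: DF=∅
  b1: DF={b2}
  b2: DF={b2}
  b3: DF={b8}
  b4: DF={b8}
  b5: DF={b8}
  b6: DF=∅
  b7: DF=∅
  b8: DF={b2}
  b9: DF=∅

φ for q: defs {b0,b3,b6,b9}
  DF⁺ = {b2,b8}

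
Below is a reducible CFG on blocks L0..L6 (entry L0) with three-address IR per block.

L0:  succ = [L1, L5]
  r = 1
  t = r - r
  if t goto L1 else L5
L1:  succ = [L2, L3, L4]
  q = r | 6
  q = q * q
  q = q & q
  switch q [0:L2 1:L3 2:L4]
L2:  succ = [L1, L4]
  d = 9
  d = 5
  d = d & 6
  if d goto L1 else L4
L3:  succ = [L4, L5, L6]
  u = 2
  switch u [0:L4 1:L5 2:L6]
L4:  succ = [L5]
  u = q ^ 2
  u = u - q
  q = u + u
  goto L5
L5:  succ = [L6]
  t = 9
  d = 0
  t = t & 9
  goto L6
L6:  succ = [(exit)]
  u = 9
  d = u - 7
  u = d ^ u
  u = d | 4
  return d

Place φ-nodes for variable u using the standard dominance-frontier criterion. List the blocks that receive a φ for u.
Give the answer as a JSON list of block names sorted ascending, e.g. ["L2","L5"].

idom tree: L1←L0 L2←L1 L3←L1 L4←L1 L5←L0 L6←L0
Dom at joins:
  L1: preds {L0,L2}: {L0} ∩ {L0,L1,L2} = {L0}; idom=L0
  L4: preds {L1,L2,L3}: {L0,L1} ∩ {L0,L1,L2} ∩ {L0,L1,L3} = {L0,L1}; idom=L1
  L5: preds {L0,L3,L4}: {L0} ∩ {L0,L1,L3} ∩ {L0,L1,L4} = {L0}; idom=L0
  L6: preds {L3,L5}: {L0,L1,L3} ∩ {L0,L5} = {L0}; idom=L0

DF walk-up:
  join L1 pred L0: · stop@L0
  join L1 pred L2: L2→L1 stop@L0
  join L4 pred L1: · stop@L1
  join L4 pred L2: L2 stop@L1
  join L4 pred L3: L3 stop@L1
  join L5 pred L0: · stop@L0
  join L5 pred L3: L3→L1 stop@L0
  join L5 pred L4: L4→L1 stop@L0
  join L6 pred L3: L3→L1 stop@L0
  join L6 pred L5: L5 stop@L0
  L0 → ∅
  L1 → {L1,L5,L6}
  L2 → {L1,L4}
  L3 → {L4,L5,L6}
  L4 → {L5}
  L5 → {L6}
  L6 → ∅

φ for u: defs {L3,L4,L6}
  DF⁺ = {L4,L5,L6}

Answer: ["L4", "L5", "L6"]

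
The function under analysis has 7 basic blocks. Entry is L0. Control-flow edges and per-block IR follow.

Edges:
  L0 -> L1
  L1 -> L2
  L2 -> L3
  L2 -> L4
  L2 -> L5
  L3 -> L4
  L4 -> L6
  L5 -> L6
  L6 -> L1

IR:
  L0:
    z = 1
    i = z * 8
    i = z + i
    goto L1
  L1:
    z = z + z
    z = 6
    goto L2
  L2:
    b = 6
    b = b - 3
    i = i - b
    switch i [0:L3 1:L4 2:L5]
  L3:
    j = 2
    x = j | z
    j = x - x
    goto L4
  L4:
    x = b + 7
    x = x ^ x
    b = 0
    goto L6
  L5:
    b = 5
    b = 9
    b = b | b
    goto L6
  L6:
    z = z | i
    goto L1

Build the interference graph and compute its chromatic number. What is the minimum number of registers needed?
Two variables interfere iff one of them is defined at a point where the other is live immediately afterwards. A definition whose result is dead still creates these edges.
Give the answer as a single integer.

Answer: 4

Derivation:
Per-block:
  L0 def {i,z} use ∅
  L1 def {z} use {z}
  L2 def {b,i} use {i}
  L3 def {j,x} use {z}
  L4 def {b,x} use {b}
  L5 def {b} use ∅
  L6 def {z} use {i,z}

Liveness:
  live L0: ∅→{i,z}
  live L1: {i,z}→{i,z}
  live L2: {i,z}→{b,i,z}
  live L3: {b,i,z}→{b,i,z}
  live L4: {b,i,z}→{i,z}
  live L5: {i,z}→{i,z}
  live L6: {i,z}→{i,z}

Interfere edges:
  b: {i,j,x,z}
  i: {b,j,x,z}
  j: {b,i,z}
  x: {b,i,z}
  z: {b,i,j,x}

Registers:
  {b,i,j,z} pairwise interfere (4-clique) ⇒ χ ≥ 4
  assign b→R0 i→R1 j→R3 x→R3 z→R2 — no edge inside a register ⇒ χ ≤ 4
  χ = 4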